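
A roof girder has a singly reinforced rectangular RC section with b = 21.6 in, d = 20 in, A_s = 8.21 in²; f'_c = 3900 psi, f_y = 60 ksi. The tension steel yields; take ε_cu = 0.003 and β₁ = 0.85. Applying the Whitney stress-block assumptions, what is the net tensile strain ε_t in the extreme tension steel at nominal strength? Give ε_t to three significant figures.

a = A_s f_y/(0.85 f'_c b) = 6.880 in.
β₁ = 0.85, so c = a/β₁ = 6.880/0.85 = 8.094 in.
From the linear strain diagram with ε_cu = 0.003: ε_t = 0.003 (d − c)/c = 0.003 × (20 − 8.094)/8.094 = 0.00441.
ε_t is between 0.004 and 0.005 — transition zone.

ε_t ≈ 0.00441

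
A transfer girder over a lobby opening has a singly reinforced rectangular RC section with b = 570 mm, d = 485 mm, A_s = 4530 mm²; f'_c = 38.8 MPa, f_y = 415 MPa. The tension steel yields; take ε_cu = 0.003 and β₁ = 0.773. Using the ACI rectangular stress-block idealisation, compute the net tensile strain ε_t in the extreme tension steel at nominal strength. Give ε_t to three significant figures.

ε_t ≈ 0.00825

a = A_s f_y/(0.85 f'_c b) = 100.00 mm.
β₁ = 0.773, so c = a/β₁ = 100.00/0.773 = 129.37 mm.
From the linear strain diagram with ε_cu = 0.003: ε_t = 0.003 (d − c)/c = 0.003 × (485 − 129.37)/129.37 = 0.00825.
Since ε_t ≥ 0.005, the section is tension-controlled.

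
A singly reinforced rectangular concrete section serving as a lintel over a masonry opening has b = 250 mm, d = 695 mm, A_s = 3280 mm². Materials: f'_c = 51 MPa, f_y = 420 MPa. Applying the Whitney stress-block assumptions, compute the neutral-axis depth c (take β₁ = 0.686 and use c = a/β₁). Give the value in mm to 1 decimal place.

T = A_s f_y = 3280 × 420 = 1377600 N = 1377.6 kN.
Setting C = 0.85 f'_c a b equal to T: a = 1377600/(0.85 × 51 × 250) = 127.114 mm.
With β₁ = 0.686, c = a/β₁ = 127.114/0.686 = 185.3 mm.

c ≈ 185.3 mm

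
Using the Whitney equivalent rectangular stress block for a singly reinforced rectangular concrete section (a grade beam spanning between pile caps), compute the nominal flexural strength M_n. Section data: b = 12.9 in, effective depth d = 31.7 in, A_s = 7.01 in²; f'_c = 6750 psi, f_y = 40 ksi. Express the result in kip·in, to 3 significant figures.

T = A_s f_y = 7.01 × 40 = 280.4 kips.
a = T/(0.85 f'_c b) = 280.4/(0.85 × 6.75 × 12.9) = 3.788 in.
M_n = T(d − a/2) = 280.4 × (31.7 − 1.894) = 8357.6 kip·in.

M_n ≈ 8360 kip·in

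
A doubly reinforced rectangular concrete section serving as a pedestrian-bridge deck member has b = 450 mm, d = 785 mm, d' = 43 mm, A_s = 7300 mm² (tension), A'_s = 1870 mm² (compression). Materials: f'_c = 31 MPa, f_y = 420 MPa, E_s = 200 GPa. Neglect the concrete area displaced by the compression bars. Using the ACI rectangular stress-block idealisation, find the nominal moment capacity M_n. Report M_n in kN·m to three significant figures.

M_n ≈ 2150 kN·m

Assume both tension and compression steel yield.
Net tension couple steel: A_s − A'_s = 5430 mm².
a = (A_s − A'_s) f_y / (0.85 f'_c b) = 2280600/(0.85 × 31 × 450) = 192.33 mm.
c = a/β₁ = 192.33/0.829 = 232.00 mm; ε'_s = 0.003(c − d')/c = 0.0024 ≥ f_y/E_s = 0.0021, so compression steel does yield.
M_n = (A_s − A'_s) f_y (d − a/2) + A'_s f_y (d − d') = [2280600 × (785 − 96.165) + 785400 × (785 − 43)] × 10⁻⁶ = 1570.96 + 582.77 = 2153.73 kN·m.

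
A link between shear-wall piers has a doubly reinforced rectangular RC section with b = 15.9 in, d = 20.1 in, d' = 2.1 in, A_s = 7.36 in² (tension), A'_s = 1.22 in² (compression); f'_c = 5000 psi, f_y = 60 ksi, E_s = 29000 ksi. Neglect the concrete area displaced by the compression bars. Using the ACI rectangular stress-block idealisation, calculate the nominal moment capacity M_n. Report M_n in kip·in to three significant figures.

M_n ≈ 7720 kip·in

Assume both steels yield.
a = (A_s − A'_s) f_y/(0.85 f'_c b) = (7.36 − 1.22) × 60/(0.85 × 5 × 15.9) = 5.452 in.
c = a/β₁ = 5.452/0.8 = 6.815 in; ε'_s = 0.003(c − d')/c = 0.0021 ≥ ε_y = 0.0021, so the compression steel yields.
M_n = (A_s − A'_s) f_y (d − a/2) + A'_s f_y (d − d') = 368.4 × (20.1 − 2.726) + 73.2 × (20.1 − 2.1) = 6400.6 + 1317.6 = 7718.2 kip·in.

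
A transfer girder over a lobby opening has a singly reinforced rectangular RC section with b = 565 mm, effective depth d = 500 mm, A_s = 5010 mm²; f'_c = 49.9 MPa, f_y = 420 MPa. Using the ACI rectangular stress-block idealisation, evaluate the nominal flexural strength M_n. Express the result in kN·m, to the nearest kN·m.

M_n ≈ 960 kN·m

T = A_s f_y = 5010 × 420 = 2104200 N = 2104.2 kN.
From C = T: a = T/(0.85 f'_c b) = 2104200/(0.85 × 49.9 × 565) = 87.80 mm.
M_n = T(d − a/2) = 2104.2 kN × (500 − 43.9) mm = 959.73 kN·m.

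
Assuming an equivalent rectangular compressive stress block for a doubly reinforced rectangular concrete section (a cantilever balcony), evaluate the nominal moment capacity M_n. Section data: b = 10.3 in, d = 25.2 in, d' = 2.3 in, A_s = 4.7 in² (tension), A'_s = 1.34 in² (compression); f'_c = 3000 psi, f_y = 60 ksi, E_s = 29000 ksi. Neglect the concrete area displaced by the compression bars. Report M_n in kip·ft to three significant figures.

Assume both steels yield.
a = (A_s − A'_s) f_y/(0.85 f'_c b) = (4.7 − 1.34) × 60/(0.85 × 3 × 10.3) = 7.676 in.
c = a/β₁ = 7.676/0.85 = 9.031 in; ε'_s = 0.003(c − d')/c = 0.0022 ≥ ε_y = 0.0021, so the compression steel yields.
M_n = (A_s − A'_s) f_y (d − a/2) + A'_s f_y (d − d') = 201.6 × (25.2 − 3.838) + 80.4 × (25.2 − 2.3) = 4306.6 + 1841.2 = 6147.8 kip·in = 6147.8/12 = 512.32 kip·ft.

M_n ≈ 512 kip·ft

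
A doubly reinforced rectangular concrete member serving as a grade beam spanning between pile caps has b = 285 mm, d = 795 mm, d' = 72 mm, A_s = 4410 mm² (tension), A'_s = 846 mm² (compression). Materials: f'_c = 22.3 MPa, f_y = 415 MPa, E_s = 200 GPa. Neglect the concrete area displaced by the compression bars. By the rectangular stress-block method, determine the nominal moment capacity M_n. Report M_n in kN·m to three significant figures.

Assume both tension and compression steel yield.
Net tension couple steel: A_s − A'_s = 3564 mm².
a = (A_s − A'_s) f_y / (0.85 f'_c b) = 1479060/(0.85 × 22.3 × 285) = 273.79 mm.
c = a/β₁ = 273.79/0.85 = 322.11 mm; ε'_s = 0.003(c − d')/c = 0.0023 ≥ f_y/E_s = 0.0021, so compression steel does yield.
M_n = (A_s − A'_s) f_y (d − a/2) + A'_s f_y (d − d') = [1479060 × (795 − 136.895) + 351090 × (795 − 72)] × 10⁻⁶ = 973.38 + 253.84 = 1227.22 kN·m.

M_n ≈ 1230 kN·m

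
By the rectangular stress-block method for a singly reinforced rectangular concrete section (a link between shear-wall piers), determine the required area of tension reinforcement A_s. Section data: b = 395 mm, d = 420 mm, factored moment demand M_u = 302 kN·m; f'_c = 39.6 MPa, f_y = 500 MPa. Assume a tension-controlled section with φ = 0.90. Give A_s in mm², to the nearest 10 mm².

M_n = M_u/φ = 302/0.90 = 335.556 kN·m.
With M_n = 0.85 f'_c a b (d − a/2), solve the quadratic for a:
a = d − √(d² − 2M_n/(0.85 f'_c b)) = 420 − √(420² − 2 × 335.556×10⁶/(0.85 × 39.6 × 395)) = 65.14 mm.
A_s = 0.85 f'_c a b / f_y = 0.85 × 39.6 × 65.14 × 395 / 500 = 1732.2 mm².

A_s ≈ 1730 mm²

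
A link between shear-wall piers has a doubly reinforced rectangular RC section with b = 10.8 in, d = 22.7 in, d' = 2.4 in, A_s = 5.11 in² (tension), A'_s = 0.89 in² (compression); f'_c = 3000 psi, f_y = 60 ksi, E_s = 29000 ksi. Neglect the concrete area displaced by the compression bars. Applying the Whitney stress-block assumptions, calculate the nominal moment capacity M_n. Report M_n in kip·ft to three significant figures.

M_n ≈ 472 kip·ft

Assume both steels yield.
a = (A_s − A'_s) f_y/(0.85 f'_c b) = (5.11 − 0.89) × 60/(0.85 × 3 × 10.8) = 9.194 in.
c = a/β₁ = 9.194/0.85 = 10.816 in; ε'_s = 0.003(c − d')/c = 0.0023 ≥ ε_y = 0.0021, so the compression steel yields.
M_n = (A_s − A'_s) f_y (d − a/2) + A'_s f_y (d − d') = 253.2 × (22.7 − 4.597) + 53.4 × (22.7 − 2.4) = 4583.7 + 1084.0 = 5667.7 kip·in = 5667.7/12 = 472.31 kip·ft.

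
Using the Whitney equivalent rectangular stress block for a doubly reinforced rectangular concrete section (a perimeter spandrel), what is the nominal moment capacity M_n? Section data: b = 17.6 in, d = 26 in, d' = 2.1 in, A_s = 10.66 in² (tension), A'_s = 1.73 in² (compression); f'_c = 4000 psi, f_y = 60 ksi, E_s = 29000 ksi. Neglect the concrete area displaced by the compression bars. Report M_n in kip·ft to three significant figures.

Assume both steels yield.
a = (A_s − A'_s) f_y/(0.85 f'_c b) = (10.66 − 1.73) × 60/(0.85 × 4 × 17.6) = 8.954 in.
c = a/β₁ = 8.954/0.85 = 10.534 in; ε'_s = 0.003(c − d')/c = 0.0024 ≥ ε_y = 0.0021, so the compression steel yields.
M_n = (A_s − A'_s) f_y (d − a/2) + A'_s f_y (d − d') = 535.8 × (26 − 4.477) + 103.8 × (26 − 2.1) = 11532.0 + 2480.8 = 14012.8 kip·in = 14012.8/12 = 1167.73 kip·ft.

M_n ≈ 1170 kip·ft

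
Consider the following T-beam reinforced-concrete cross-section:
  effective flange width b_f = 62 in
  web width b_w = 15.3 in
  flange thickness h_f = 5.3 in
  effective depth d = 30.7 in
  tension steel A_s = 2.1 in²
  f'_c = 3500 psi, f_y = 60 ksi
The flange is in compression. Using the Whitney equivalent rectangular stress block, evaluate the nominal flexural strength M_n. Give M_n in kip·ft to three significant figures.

Tension: T = A_s f_y = 2.1 × 60 = 126 kips.
Try a within the flange: a = T/(0.85 f'_c b_f) = 126/(0.85 × 3.5 × 62) = 0.683 in.
Since a = 0.683 ≤ h_f = 5.3 in, the stress block lies entirely in the flange; analyse as a rectangular beam of width b_f.
M_n = T(d − a/2) = 126 × (30.7 − 0.3415) = 3825.2 kip·in.
M_n = 3825.2/12 = 318.77 kip·ft.

M_n ≈ 319 kip·ft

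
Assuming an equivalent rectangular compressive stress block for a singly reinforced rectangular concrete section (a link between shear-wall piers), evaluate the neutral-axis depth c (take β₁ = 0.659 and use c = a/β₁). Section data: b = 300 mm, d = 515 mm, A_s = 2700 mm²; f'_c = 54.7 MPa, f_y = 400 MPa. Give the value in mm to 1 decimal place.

T = A_s f_y = 2700 × 400 = 1080000 N = 1080 kN.
Setting C = 0.85 f'_c a b equal to T: a = 1080000/(0.85 × 54.7 × 300) = 77.428 mm.
With β₁ = 0.659, c = a/β₁ = 77.428/0.659 = 117.5 mm.

c ≈ 117.5 mm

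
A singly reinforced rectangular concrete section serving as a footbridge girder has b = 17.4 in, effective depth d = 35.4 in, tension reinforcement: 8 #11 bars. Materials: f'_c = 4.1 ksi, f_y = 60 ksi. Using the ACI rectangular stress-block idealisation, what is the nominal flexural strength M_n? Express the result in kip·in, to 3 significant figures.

A_s = 8 × 1.56 = 12.48 in².
T = A_s f_y = 12.48 × 60 = 748.8 kips.
a = T/(0.85 f'_c b) = 748.8/(0.85 × 4.1 × 17.4) = 12.348 in.
M_n = T(d − a/2) = 748.8 × (35.4 − 6.174) = 21884.4 kip·in.

M_n ≈ 21900 kip·in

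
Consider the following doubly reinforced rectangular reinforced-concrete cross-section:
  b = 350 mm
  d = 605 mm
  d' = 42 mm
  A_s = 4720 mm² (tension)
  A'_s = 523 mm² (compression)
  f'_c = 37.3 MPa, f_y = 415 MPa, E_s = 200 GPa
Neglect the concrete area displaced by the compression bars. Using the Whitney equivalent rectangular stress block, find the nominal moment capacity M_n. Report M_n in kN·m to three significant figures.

Assume both tension and compression steel yield.
Net tension couple steel: A_s − A'_s = 4197 mm².
a = (A_s − A'_s) f_y / (0.85 f'_c b) = 1741755/(0.85 × 37.3 × 350) = 156.96 mm.
c = a/β₁ = 156.96/0.784 = 200.20 mm; ε'_s = 0.003(c − d')/c = 0.0024 ≥ f_y/E_s = 0.0021, so compression steel does yield.
M_n = (A_s − A'_s) f_y (d − a/2) + A'_s f_y (d − d') = [1741755 × (605 − 78.48) + 217045 × (605 − 42)] × 10⁻⁶ = 917.07 + 122.20 = 1039.27 kN·m.

M_n ≈ 1040 kN·m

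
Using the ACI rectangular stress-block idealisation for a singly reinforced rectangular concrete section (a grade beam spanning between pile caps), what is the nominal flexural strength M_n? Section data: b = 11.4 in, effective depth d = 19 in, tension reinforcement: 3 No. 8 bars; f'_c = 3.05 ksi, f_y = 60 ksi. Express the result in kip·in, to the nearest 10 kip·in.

A_s = 3 × 0.79 = 2.37 in².
T = A_s f_y = 2.37 × 60 = 142.2 kips.
a = T/(0.85 f'_c b) = 142.2/(0.85 × 3.05 × 11.4) = 4.811 in.
M_n = T(d − a/2) = 142.2 × (19 − 2.4055) = 2359.7 kip·in.

M_n ≈ 2360 kip·in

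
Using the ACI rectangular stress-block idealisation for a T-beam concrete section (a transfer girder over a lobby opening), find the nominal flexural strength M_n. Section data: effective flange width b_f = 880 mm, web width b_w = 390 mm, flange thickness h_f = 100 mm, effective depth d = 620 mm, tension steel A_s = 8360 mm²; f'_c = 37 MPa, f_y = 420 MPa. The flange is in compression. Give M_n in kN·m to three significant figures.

M_n ≈ 1940 kN·m

Tension: T = A_s f_y = 8360 × 420 = 3511200 N.
Try a within the flange: a = T/(0.85 f'_c b_f) = 3511200/(0.85 × 37 × 880) = 126.87 mm.
a = 126.87 > h_f = 100 mm: the block extends into the web. Split into flange-overhang and web parts.
C_f = 0.85 f'_c (b_f − b_w) h_f = 0.85 × 37 × (880 − 390) × 100 = 1541050 N.
Remaining web compression depth: a_w = (T − C_f)/(0.85 f'_c b_w) = (3511200 − 1541050)/(0.85 × 37 × 390) = 160.63 mm.
M_n = C_f(d − h_f/2) + (T − C_f)(d − a_w/2) = 1541050 × (620 − 50) + 1970150 × (620 − 80.315) = 878.40 + 1063.26 = 1941.66 × 10⁶ N·mm.
M_n = 1941.66 kN·m.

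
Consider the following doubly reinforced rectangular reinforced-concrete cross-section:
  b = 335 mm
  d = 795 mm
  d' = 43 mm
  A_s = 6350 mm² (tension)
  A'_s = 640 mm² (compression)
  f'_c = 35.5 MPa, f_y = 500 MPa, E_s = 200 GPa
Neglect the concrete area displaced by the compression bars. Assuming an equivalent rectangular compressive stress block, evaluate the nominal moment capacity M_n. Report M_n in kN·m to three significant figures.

Assume both tension and compression steel yield.
Net tension couple steel: A_s − A'_s = 5710 mm².
a = (A_s − A'_s) f_y / (0.85 f'_c b) = 2855000/(0.85 × 35.5 × 335) = 282.43 mm.
c = a/β₁ = 282.43/0.796 = 354.81 mm; ε'_s = 0.003(c − d')/c = 0.0026 ≥ f_y/E_s = 0.0025, so compression steel does yield.
M_n = (A_s − A'_s) f_y (d − a/2) + A'_s f_y (d − d') = [2855000 × (795 − 141.215) + 320000 × (795 − 43)] × 10⁻⁶ = 1866.56 + 240.64 = 2107.20 kN·m.

M_n ≈ 2110 kN·m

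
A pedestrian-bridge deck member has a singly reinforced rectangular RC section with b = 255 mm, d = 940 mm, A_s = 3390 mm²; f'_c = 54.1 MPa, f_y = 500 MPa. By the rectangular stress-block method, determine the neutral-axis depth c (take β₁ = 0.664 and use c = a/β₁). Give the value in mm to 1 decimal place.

c ≈ 217.7 mm

T = A_s f_y = 3390 × 500 = 1695000 N = 1695 kN.
Setting C = 0.85 f'_c a b equal to T: a = 1695000/(0.85 × 54.1 × 255) = 144.548 mm.
With β₁ = 0.664, c = a/β₁ = 144.548/0.664 = 217.7 mm.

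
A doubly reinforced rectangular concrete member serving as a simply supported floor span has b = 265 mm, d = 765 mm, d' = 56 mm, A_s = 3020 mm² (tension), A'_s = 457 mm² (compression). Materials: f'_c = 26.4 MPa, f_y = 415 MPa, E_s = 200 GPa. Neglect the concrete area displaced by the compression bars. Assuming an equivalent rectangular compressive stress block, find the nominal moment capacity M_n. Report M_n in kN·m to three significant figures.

Assume both tension and compression steel yield.
Net tension couple steel: A_s − A'_s = 2563 mm².
a = (A_s − A'_s) f_y / (0.85 f'_c b) = 1063645/(0.85 × 26.4 × 265) = 178.87 mm.
c = a/β₁ = 178.87/0.85 = 210.44 mm; ε'_s = 0.003(c − d')/c = 0.0022 ≥ f_y/E_s = 0.0021, so compression steel does yield.
M_n = (A_s − A'_s) f_y (d − a/2) + A'_s f_y (d − d') = [1063645 × (765 − 89.435) + 189655 × (765 − 56)] × 10⁻⁶ = 718.56 + 134.47 = 853.03 kN·m.

M_n ≈ 853 kN·m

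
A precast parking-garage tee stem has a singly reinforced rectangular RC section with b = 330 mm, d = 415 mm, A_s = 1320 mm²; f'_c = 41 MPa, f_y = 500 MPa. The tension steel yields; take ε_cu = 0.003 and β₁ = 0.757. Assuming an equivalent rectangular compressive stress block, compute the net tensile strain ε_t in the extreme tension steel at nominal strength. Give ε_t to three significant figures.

ε_t ≈ 0.0134

a = A_s f_y/(0.85 f'_c b) = 57.39 mm.
β₁ = 0.757, so c = a/β₁ = 57.39/0.757 = 75.81 mm.
From the linear strain diagram with ε_cu = 0.003: ε_t = 0.003 (d − c)/c = 0.003 × (415 − 75.81)/75.81 = 0.0134.
Since ε_t ≥ 0.005, the section is tension-controlled.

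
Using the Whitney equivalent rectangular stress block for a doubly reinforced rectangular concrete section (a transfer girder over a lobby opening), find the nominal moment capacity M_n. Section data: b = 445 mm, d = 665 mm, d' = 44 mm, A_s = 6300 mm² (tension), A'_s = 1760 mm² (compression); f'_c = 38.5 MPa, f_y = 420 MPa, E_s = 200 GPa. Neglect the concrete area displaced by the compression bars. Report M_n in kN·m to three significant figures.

M_n ≈ 1600 kN·m

Assume both tension and compression steel yield.
Net tension couple steel: A_s − A'_s = 4540 mm².
a = (A_s − A'_s) f_y / (0.85 f'_c b) = 1906800/(0.85 × 38.5 × 445) = 130.94 mm.
c = a/β₁ = 130.94/0.775 = 168.95 mm; ε'_s = 0.003(c − d')/c = 0.0022 ≥ f_y/E_s = 0.0021, so compression steel does yield.
M_n = (A_s − A'_s) f_y (d − a/2) + A'_s f_y (d − d') = [1906800 × (665 − 65.47) + 739200 × (665 − 44)] × 10⁻⁶ = 1143.18 + 459.04 = 1602.22 kN·m.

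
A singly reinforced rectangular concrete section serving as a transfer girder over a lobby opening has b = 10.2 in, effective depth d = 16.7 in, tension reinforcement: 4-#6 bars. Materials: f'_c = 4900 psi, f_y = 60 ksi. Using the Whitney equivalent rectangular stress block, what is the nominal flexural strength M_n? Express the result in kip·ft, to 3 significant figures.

M_n ≈ 136 kip·ft

A_s = 4 × 0.44 = 1.76 in².
T = A_s f_y = 1.76 × 60 = 105.6 kips.
a = T/(0.85 f'_c b) = 105.6/(0.85 × 4.9 × 10.2) = 2.486 in.
M_n = T(d − a/2) = 105.6 × (16.7 − 1.243) = 1632.3 kip·in = 1632.3/12 = 136.03 kip·ft.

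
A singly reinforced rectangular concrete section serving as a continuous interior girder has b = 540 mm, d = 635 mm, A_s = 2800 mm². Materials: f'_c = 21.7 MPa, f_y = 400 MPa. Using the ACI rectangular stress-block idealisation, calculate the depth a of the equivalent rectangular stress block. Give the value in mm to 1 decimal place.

a ≈ 112.4 mm

T = A_s f_y = 2800 × 400 = 1120000 N = 1120 kN.
Setting C = 0.85 f'_c a b equal to T: a = 1120000/(0.85 × 21.7 × 540) = 112.4 mm.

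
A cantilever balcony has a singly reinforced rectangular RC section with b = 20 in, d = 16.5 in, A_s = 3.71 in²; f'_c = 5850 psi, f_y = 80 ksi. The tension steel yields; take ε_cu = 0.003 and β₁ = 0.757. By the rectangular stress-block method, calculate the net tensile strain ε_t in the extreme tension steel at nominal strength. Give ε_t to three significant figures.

a = A_s f_y/(0.85 f'_c b) = 2.984 in.
β₁ = 0.757, so c = a/β₁ = 2.984/0.757 = 3.942 in.
From the linear strain diagram with ε_cu = 0.003: ε_t = 0.003 (d − c)/c = 0.003 × (16.5 − 3.942)/3.942 = 0.00956.
Since ε_t ≥ 0.005, the section is tension-controlled.

ε_t ≈ 0.00956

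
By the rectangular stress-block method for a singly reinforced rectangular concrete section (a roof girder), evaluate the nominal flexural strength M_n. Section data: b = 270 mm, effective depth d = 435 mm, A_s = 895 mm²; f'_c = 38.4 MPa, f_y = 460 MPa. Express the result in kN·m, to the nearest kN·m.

T = A_s f_y = 895 × 460 = 411700 N = 411.7 kN.
From C = T: a = T/(0.85 f'_c b) = 411700/(0.85 × 38.4 × 270) = 46.72 mm.
M_n = T(d − a/2) = 411.7 kN × (435 − 23.36) mm = 169.47 kN·m.

M_n ≈ 169 kN·m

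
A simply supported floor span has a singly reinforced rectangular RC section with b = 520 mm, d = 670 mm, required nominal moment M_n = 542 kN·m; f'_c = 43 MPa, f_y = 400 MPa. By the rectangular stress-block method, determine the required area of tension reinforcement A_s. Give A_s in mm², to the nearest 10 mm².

With M_n = 0.85 f'_c a b (d − a/2), solve the quadratic for a:
a = d − √(d² − 2M_n/(0.85 f'_c b)) = 670 − √(670² − 2 × 542×10⁶/(0.85 × 43 × 520)) = 44.01 mm.
A_s = 0.85 f'_c a b / f_y = 0.85 × 43 × 44.01 × 520 / 400 = 2091.1 mm².

A_s ≈ 2090 mm²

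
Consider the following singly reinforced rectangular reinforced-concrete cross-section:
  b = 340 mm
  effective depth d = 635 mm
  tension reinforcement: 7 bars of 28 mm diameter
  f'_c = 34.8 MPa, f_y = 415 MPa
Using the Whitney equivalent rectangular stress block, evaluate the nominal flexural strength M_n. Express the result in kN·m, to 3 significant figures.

A_s = 7 × 616 = 4312 mm².
T = A_s f_y = 4312 × 415 = 1789480 N = 1789.48 kN.
From C = T: a = T/(0.85 f'_c b) = 1789480/(0.85 × 34.8 × 340) = 177.93 mm.
M_n = T(d − a/2) = 1789.48 kN × (635 − 88.965) mm = 977.12 kN·m.

M_n ≈ 977 kN·m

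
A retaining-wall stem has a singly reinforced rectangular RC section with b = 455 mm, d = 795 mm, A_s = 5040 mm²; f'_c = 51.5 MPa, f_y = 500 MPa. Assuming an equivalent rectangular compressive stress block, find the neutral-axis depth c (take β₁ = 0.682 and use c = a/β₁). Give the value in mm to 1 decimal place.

T = A_s f_y = 5040 × 500 = 2520000 N = 2520 kN.
Setting C = 0.85 f'_c a b equal to T: a = 2520000/(0.85 × 51.5 × 455) = 126.521 mm.
With β₁ = 0.682, c = a/β₁ = 126.521/0.682 = 185.5 mm.

c ≈ 185.5 mm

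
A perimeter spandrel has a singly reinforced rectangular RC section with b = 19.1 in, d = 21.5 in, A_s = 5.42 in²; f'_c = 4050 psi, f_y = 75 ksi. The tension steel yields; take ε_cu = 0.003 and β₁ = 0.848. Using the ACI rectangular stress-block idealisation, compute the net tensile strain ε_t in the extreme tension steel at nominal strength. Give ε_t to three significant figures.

a = A_s f_y/(0.85 f'_c b) = 6.182 in.
β₁ = 0.848, so c = a/β₁ = 6.182/0.848 = 7.290 in.
From the linear strain diagram with ε_cu = 0.003: ε_t = 0.003 (d − c)/c = 0.003 × (21.5 − 7.290)/7.290 = 0.00585.
Since ε_t ≥ 0.005, the section is tension-controlled.

ε_t ≈ 0.00585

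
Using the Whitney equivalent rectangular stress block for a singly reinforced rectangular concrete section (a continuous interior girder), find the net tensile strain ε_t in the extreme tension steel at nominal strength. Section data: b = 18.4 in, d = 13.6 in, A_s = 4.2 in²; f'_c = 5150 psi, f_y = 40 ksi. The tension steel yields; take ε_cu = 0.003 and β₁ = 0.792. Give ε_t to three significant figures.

ε_t ≈ 0.0125

a = A_s f_y/(0.85 f'_c b) = 2.086 in.
β₁ = 0.792, so c = a/β₁ = 2.086/0.792 = 2.634 in.
From the linear strain diagram with ε_cu = 0.003: ε_t = 0.003 (d − c)/c = 0.003 × (13.6 − 2.634)/2.634 = 0.0125.
Since ε_t ≥ 0.005, the section is tension-controlled.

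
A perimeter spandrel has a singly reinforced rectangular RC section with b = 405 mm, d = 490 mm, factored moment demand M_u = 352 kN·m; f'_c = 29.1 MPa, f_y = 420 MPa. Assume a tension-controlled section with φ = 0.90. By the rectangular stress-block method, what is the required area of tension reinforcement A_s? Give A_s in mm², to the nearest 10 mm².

A_s ≈ 2090 mm²

M_n = M_u/φ = 352/0.90 = 391.111 kN·m.
With M_n = 0.85 f'_c a b (d − a/2), solve the quadratic for a:
a = d − √(d² − 2M_n/(0.85 f'_c b)) = 490 − √(490² − 2 × 391.111×10⁶/(0.85 × 29.1 × 405)) = 87.49 mm.
A_s = 0.85 f'_c a b / f_y = 0.85 × 29.1 × 87.49 × 405 / 420 = 2086.8 mm².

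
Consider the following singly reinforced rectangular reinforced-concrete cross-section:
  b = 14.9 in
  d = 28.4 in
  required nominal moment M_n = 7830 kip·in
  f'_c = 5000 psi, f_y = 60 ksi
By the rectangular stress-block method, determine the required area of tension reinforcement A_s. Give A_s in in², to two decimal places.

From M_n = 0.85 f'_c a b (d − a/2):
a = d − √(d² − 2M_n/(0.85 f'_c b)) = 28.4 − √(28.4² − 2 × 7830/(0.85 × 5 × 14.9)) = 4.751 in.
A_s = 0.85 f'_c a b / f_y = 0.85 × 5 × 4.751 × 14.9 / 60 = 5.014 in².

A_s ≈ 5.01 in²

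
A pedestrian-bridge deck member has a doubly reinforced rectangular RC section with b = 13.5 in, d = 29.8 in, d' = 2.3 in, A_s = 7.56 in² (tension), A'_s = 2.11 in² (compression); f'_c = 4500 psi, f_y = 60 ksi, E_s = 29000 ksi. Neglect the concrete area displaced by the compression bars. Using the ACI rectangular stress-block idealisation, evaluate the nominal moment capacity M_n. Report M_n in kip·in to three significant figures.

M_n ≈ 12200 kip·in

Assume both steels yield.
a = (A_s − A'_s) f_y/(0.85 f'_c b) = (7.56 − 2.11) × 60/(0.85 × 4.5 × 13.5) = 6.333 in.
c = a/β₁ = 6.333/0.825 = 7.676 in; ε'_s = 0.003(c − d')/c = 0.0021 ≥ ε_y = 0.0021, so the compression steel yields.
M_n = (A_s − A'_s) f_y (d − a/2) + A'_s f_y (d − d') = 327 × (29.8 − 3.1665) + 126.6 × (29.8 − 2.3) = 8709.2 + 3481.5 = 12190.7 kip·in.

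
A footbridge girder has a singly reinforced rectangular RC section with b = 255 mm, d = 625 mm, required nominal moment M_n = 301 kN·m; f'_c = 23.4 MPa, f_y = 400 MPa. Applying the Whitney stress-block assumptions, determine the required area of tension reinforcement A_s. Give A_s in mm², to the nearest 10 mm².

With M_n = 0.85 f'_c a b (d − a/2), solve the quadratic for a:
a = d − √(d² − 2M_n/(0.85 f'_c b)) = 625 − √(625² − 2 × 301×10⁶/(0.85 × 23.4 × 255)) = 103.53 mm.
A_s = 0.85 f'_c a b / f_y = 0.85 × 23.4 × 103.53 × 255 / 400 = 1312.7 mm².

A_s ≈ 1310 mm²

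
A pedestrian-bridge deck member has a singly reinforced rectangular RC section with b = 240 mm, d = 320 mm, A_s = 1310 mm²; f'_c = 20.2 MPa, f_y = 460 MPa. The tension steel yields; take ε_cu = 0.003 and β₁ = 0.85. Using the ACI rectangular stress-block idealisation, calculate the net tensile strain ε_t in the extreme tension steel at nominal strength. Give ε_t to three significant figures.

a = A_s f_y/(0.85 f'_c b) = 146.23 mm.
β₁ = 0.85, so c = a/β₁ = 146.23/0.85 = 172.04 mm.
From the linear strain diagram with ε_cu = 0.003: ε_t = 0.003 (d − c)/c = 0.003 × (320 − 172.04)/172.04 = 0.00258.
ε_t < 0.004 — the section is over-reinforced for flexure under ACI limits.

ε_t ≈ 0.00258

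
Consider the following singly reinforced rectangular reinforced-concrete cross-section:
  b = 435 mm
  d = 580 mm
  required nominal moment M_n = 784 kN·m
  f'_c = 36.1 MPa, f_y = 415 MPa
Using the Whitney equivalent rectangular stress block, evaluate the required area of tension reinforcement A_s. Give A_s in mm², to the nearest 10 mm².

With M_n = 0.85 f'_c a b (d − a/2), solve the quadratic for a:
a = d − √(d² − 2M_n/(0.85 f'_c b)) = 580 − √(580² − 2 × 784×10⁶/(0.85 × 36.1 × 435)) = 112.10 mm.
A_s = 0.85 f'_c a b / f_y = 0.85 × 36.1 × 112.10 × 435 / 415 = 3605.6 mm².

A_s ≈ 3610 mm²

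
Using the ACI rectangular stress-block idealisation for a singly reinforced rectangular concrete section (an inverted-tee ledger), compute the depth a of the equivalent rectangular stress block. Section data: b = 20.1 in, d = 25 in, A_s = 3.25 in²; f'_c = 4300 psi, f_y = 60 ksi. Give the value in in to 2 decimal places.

T = A_s f_y = 3.25 × 60 = 195 kips.
a = T/(0.85 f'_c b) = 195/(0.85 × 4.3 × 20.1) = 2.65 in.

a ≈ 2.65 in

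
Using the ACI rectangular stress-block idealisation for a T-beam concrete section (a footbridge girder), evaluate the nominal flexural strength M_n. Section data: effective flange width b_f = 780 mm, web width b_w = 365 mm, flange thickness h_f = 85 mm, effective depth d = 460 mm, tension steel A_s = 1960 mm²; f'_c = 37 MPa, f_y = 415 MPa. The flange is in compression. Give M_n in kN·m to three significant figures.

M_n ≈ 361 kN·m

Tension: T = A_s f_y = 1960 × 415 = 813400 N.
Try a within the flange: a = T/(0.85 f'_c b_f) = 813400/(0.85 × 37 × 780) = 33.16 mm.
Since a = 33.16 ≤ h_f = 85 mm, the stress block lies entirely in the flange; analyse as a rectangular beam of width b_f.
M_n = T(d − a/2) = 813400 × (460 − 16.58) = 360.68 × 10⁶ N·mm.
M_n = 360.68 kN·m.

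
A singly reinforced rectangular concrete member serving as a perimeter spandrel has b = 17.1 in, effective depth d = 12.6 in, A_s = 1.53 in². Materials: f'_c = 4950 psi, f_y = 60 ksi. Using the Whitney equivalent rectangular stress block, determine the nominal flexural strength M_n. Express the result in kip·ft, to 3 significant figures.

T = A_s f_y = 1.53 × 60 = 91.8 kips.
a = T/(0.85 f'_c b) = 91.8/(0.85 × 4.95 × 17.1) = 1.276 in.
M_n = T(d − a/2) = 91.8 × (12.6 − 0.638) = 1098.1 kip·in = 1098.1/12 = 91.51 kip·ft.

M_n ≈ 91.5 kip·ft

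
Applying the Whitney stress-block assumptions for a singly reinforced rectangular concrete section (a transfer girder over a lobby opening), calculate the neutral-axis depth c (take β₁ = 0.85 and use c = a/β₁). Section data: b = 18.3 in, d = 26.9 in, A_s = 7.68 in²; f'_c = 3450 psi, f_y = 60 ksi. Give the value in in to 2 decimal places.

c ≈ 10.10 in

T = A_s f_y = 7.68 × 60 = 460.8 kips.
a = T/(0.85 f'_c b) = 460.8/(0.85 × 3.45 × 18.3) = 8.5866 in.
With β₁ = 0.85, c = a/β₁ = 8.5866/0.85 = 10.10 in.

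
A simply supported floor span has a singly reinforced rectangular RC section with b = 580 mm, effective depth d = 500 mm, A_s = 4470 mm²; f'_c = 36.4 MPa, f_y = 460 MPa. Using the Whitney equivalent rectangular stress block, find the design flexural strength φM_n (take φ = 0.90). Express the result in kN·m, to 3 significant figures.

T = A_s f_y = 4470 × 460 = 2056200 N = 2056.2 kN.
From C = T: a = T/(0.85 f'_c b) = 2056200/(0.85 × 36.4 × 580) = 114.58 mm.
M_n = T(d − a/2) = 2056.2 kN × (500 − 57.29) mm = 910.30 kN·m.
φM_n = 0.90 × 910.30 = 819.27 kN·m.

φM_n ≈ 819 kN·m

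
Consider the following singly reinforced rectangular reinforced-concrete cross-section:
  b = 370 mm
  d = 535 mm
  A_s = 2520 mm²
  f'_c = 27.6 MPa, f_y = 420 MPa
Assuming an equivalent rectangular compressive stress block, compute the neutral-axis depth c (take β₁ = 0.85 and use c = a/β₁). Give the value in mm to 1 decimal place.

c ≈ 143.5 mm

T = A_s f_y = 2520 × 420 = 1058400 N = 1058.4 kN.
Setting C = 0.85 f'_c a b equal to T: a = 1058400/(0.85 × 27.6 × 370) = 121.933 mm.
With β₁ = 0.85, c = a/β₁ = 121.933/0.85 = 143.5 mm.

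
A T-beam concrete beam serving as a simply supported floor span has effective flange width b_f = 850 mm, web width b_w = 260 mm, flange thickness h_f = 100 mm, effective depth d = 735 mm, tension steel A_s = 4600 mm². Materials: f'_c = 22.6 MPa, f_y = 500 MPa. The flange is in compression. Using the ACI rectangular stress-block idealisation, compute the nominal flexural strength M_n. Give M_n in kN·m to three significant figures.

Tension: T = A_s f_y = 4600 × 500 = 2300000 N.
Try a within the flange: a = T/(0.85 f'_c b_f) = 2300000/(0.85 × 22.6 × 850) = 140.86 mm.
a = 140.86 > h_f = 100 mm: the block extends into the web. Split into flange-overhang and web parts.
C_f = 0.85 f'_c (b_f − b_w) h_f = 0.85 × 22.6 × (850 − 260) × 100 = 1133390 N.
Remaining web compression depth: a_w = (T − C_f)/(0.85 f'_c b_w) = (2300000 − 1133390)/(0.85 × 22.6 × 260) = 233.57 mm.
M_n = C_f(d − h_f/2) + (T − C_f)(d − a_w/2) = 1133390 × (735 − 50) + 1166610 × (735 − 116.785) = 776.37 + 721.22 = 1497.59 × 10⁶ N·mm.
M_n = 1497.59 kN·m.

M_n ≈ 1500 kN·m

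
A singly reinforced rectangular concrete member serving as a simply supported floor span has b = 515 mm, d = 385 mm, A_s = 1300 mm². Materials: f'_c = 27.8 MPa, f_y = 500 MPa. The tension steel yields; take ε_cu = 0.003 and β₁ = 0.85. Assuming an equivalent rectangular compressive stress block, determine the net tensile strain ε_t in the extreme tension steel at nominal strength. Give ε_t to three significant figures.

ε_t ≈ 0.0154

a = A_s f_y/(0.85 f'_c b) = 53.41 mm.
β₁ = 0.85, so c = a/β₁ = 53.41/0.85 = 62.84 mm.
From the linear strain diagram with ε_cu = 0.003: ε_t = 0.003 (d − c)/c = 0.003 × (385 − 62.84)/62.84 = 0.0154.
Since ε_t ≥ 0.005, the section is tension-controlled.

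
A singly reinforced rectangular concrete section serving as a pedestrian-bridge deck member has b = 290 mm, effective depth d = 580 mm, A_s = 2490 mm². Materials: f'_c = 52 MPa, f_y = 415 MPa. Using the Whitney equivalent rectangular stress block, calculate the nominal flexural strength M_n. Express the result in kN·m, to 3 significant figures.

M_n ≈ 558 kN·m

T = A_s f_y = 2490 × 415 = 1033350 N = 1033.35 kN.
From C = T: a = T/(0.85 f'_c b) = 1033350/(0.85 × 52 × 290) = 80.62 mm.
M_n = T(d − a/2) = 1033.35 kN × (580 − 40.31) mm = 557.69 kN·m.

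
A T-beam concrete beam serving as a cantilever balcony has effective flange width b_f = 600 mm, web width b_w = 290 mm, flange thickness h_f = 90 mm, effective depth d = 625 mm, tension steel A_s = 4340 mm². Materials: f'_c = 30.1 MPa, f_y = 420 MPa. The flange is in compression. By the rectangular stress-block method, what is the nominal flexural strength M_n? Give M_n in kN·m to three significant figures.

Tension: T = A_s f_y = 4340 × 420 = 1822800 N.
Try a within the flange: a = T/(0.85 f'_c b_f) = 1822800/(0.85 × 30.1 × 600) = 118.74 mm.
a = 118.74 > h_f = 90 mm: the block extends into the web. Split into flange-overhang and web parts.
C_f = 0.85 f'_c (b_f − b_w) h_f = 0.85 × 30.1 × (600 − 290) × 90 = 713822 N.
Remaining web compression depth: a_w = (T − C_f)/(0.85 f'_c b_w) = (1822800 − 713822)/(0.85 × 30.1 × 290) = 149.47 mm.
M_n = C_f(d − h_f/2) + (T − C_f)(d − a_w/2) = 713822 × (625 − 45) + 1108978 × (625 − 74.735) = 414.02 + 610.23 = 1024.25 × 10⁶ N·mm.
M_n = 1024.25 kN·m.

M_n ≈ 1020 kN·m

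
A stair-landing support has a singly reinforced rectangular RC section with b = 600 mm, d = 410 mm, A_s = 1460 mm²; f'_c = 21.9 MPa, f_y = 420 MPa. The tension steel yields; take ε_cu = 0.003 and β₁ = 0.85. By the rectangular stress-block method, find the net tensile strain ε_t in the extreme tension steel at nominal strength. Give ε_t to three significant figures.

ε_t ≈ 0.0160

a = A_s f_y/(0.85 f'_c b) = 54.90 mm.
β₁ = 0.85, so c = a/β₁ = 54.90/0.85 = 64.59 mm.
From the linear strain diagram with ε_cu = 0.003: ε_t = 0.003 (d − c)/c = 0.003 × (410 − 64.59)/64.59 = 0.0160.
Since ε_t ≥ 0.005, the section is tension-controlled.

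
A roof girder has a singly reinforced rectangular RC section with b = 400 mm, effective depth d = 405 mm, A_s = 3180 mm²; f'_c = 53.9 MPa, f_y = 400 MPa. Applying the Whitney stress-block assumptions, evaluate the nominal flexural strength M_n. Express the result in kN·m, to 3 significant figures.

T = A_s f_y = 3180 × 400 = 1272000 N = 1272 kN.
From C = T: a = T/(0.85 f'_c b) = 1272000/(0.85 × 53.9 × 400) = 69.41 mm.
M_n = T(d − a/2) = 1272 kN × (405 − 34.705) mm = 471.02 kN·m.

M_n ≈ 471 kN·m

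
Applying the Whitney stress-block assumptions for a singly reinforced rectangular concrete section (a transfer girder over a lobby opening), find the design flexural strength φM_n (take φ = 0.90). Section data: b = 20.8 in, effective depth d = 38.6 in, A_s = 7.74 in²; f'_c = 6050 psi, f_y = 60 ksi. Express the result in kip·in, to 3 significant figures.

φM_n ≈ 15200 kip·in

T = A_s f_y = 7.74 × 60 = 464.4 kips.
a = T/(0.85 f'_c b) = 464.4/(0.85 × 6.05 × 20.8) = 4.342 in.
M_n = T(d − a/2) = 464.4 × (38.6 − 2.171) = 16917.6 kip·in.
φM_n = 0.90 × 16917.6 = 15225.8 kip·in.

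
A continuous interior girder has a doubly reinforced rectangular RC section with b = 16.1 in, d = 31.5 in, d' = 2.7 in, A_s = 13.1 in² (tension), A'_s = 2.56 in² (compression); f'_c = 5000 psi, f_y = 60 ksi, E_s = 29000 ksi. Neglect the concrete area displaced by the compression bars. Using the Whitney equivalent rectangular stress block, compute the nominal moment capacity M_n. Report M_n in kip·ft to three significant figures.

M_n ≈ 1790 kip·ft

Assume both steels yield.
a = (A_s − A'_s) f_y/(0.85 f'_c b) = (13.1 − 2.56) × 60/(0.85 × 5 × 16.1) = 9.242 in.
c = a/β₁ = 9.242/0.8 = 11.553 in; ε'_s = 0.003(c − d')/c = 0.0023 ≥ ε_y = 0.0021, so the compression steel yields.
M_n = (A_s − A'_s) f_y (d − a/2) + A'_s f_y (d − d') = 632.4 × (31.5 − 4.621) + 153.6 × (31.5 − 2.7) = 16998.3 + 4423.7 = 21422.0 kip·in = 21422.0/12 = 1785.17 kip·ft.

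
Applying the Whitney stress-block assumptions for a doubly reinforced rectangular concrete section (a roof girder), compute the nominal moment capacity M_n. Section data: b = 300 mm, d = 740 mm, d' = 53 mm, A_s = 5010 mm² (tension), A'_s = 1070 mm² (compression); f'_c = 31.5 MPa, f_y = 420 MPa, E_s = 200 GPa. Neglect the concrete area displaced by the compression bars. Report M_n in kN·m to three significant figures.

Assume both tension and compression steel yield.
Net tension couple steel: A_s − A'_s = 3940 mm².
a = (A_s − A'_s) f_y / (0.85 f'_c b) = 1654800/(0.85 × 31.5 × 300) = 206.01 mm.
c = a/β₁ = 206.01/0.825 = 249.71 mm; ε'_s = 0.003(c − d')/c = 0.0024 ≥ f_y/E_s = 0.0021, so compression steel does yield.
M_n = (A_s − A'_s) f_y (d − a/2) + A'_s f_y (d − d') = [1654800 × (740 − 103.005) + 449400 × (740 − 53)] × 10⁻⁶ = 1054.10 + 308.74 = 1362.84 kN·m.

M_n ≈ 1360 kN·m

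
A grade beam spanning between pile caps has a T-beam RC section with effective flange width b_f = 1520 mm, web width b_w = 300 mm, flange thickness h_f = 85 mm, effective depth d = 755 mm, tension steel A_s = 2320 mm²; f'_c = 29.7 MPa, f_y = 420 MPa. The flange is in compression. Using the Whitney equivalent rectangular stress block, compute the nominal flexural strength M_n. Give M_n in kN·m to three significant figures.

Tension: T = A_s f_y = 2320 × 420 = 974400 N.
Try a within the flange: a = T/(0.85 f'_c b_f) = 974400/(0.85 × 29.7 × 1520) = 25.39 mm.
Since a = 25.39 ≤ h_f = 85 mm, the stress block lies entirely in the flange; analyse as a rectangular beam of width b_f.
M_n = T(d − a/2) = 974400 × (755 − 12.695) = 723.30 × 10⁶ N·mm.
M_n = 723.30 kN·m.

M_n ≈ 723 kN·m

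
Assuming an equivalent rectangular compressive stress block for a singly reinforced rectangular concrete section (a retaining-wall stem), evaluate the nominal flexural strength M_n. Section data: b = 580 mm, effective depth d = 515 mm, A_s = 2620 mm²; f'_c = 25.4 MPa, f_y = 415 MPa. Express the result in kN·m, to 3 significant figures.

M_n ≈ 513 kN·m

T = A_s f_y = 2620 × 415 = 1087300 N = 1087.3 kN.
From C = T: a = T/(0.85 f'_c b) = 1087300/(0.85 × 25.4 × 580) = 86.83 mm.
M_n = T(d − a/2) = 1087.3 kN × (515 − 43.415) mm = 512.75 kN·m.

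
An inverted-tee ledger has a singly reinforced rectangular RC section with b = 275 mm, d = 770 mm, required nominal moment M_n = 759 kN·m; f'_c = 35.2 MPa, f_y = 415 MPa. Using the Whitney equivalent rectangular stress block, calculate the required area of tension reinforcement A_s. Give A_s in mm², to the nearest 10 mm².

A_s ≈ 2600 mm²

With M_n = 0.85 f'_c a b (d − a/2), solve the quadratic for a:
a = d − √(d² − 2M_n/(0.85 f'_c b)) = 770 − √(770² − 2 × 759×10⁶/(0.85 × 35.2 × 275)) = 130.93 mm.
A_s = 0.85 f'_c a b / f_y = 0.85 × 35.2 × 130.93 × 275 / 415 = 2595.9 mm².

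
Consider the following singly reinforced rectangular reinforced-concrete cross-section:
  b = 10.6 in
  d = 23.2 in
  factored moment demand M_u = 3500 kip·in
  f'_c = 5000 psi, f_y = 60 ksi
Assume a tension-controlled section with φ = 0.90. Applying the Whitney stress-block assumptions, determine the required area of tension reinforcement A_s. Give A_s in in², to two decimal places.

M_n = M_u/φ = 3500/0.90 = 3888.89 kip·in.
From M_n = 0.85 f'_c a b (d − a/2):
a = d − √(d² − 2M_n/(0.85 f'_c b)) = 23.2 − √(23.2² − 2 × 3888.89/(0.85 × 5 × 10.6)) = 4.080 in.
A_s = 0.85 f'_c a b / f_y = 0.85 × 5 × 4.080 × 10.6 / 60 = 3.063 in².

A_s ≈ 3.06 in²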